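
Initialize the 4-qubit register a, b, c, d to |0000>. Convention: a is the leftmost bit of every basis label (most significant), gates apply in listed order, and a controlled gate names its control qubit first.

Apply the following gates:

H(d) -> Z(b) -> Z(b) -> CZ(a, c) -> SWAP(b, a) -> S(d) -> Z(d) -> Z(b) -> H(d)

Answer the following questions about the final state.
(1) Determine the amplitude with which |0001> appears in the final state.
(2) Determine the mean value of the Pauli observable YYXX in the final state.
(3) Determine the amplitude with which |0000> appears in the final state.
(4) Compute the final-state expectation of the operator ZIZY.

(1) |0001> carries amplitude 1/2 + I/2 in the final state.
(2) The expectation value of YYXX is 0.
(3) |0000> carries amplitude 1/2 - I/2 in the final state.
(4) In the final state, ZIZY has expectation 1.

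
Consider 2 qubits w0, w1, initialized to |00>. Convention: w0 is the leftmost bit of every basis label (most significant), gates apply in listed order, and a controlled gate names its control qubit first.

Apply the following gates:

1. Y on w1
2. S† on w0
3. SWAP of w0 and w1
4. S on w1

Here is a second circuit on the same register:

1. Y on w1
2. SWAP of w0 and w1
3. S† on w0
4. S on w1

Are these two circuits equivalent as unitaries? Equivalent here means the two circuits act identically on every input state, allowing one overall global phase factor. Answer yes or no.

No: there is an input state on which the two circuits produce genuinely different outputs (not merely differing by a phase).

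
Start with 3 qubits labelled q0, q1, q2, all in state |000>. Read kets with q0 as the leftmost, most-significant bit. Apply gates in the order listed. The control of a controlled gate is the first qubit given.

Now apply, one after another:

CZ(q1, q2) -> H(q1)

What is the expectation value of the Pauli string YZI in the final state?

The observable YZI averages to 0.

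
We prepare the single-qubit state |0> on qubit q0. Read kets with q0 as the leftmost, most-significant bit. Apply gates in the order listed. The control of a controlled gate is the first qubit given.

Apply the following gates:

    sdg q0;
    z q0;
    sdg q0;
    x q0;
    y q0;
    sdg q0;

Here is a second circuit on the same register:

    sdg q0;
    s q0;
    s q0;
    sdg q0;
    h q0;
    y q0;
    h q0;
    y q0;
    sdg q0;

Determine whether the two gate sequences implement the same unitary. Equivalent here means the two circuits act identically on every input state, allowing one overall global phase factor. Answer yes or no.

No — the two circuits implement different unitaries, even allowing a global phase.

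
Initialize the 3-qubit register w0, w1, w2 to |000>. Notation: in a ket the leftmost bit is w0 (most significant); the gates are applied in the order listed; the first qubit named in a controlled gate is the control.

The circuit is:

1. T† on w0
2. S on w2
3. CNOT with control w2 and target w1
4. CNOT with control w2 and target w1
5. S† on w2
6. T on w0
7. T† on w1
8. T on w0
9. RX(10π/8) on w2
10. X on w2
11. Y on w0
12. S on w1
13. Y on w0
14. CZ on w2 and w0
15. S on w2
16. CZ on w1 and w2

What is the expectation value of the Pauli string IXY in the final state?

In the final state, IXY has expectation 0.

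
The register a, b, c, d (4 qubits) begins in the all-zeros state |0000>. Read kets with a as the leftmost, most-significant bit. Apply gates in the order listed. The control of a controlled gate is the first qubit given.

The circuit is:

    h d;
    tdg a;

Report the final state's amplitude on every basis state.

The resulting statevector has amplitude sqrt(2)/2 on |0000>, sqrt(2)/2 on |0001>, and 0 on every other basis state.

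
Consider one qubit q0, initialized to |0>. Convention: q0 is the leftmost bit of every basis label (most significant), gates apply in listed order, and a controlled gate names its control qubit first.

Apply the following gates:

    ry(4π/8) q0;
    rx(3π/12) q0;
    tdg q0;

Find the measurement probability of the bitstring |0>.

A full measurement returns |0> with probability 1/2.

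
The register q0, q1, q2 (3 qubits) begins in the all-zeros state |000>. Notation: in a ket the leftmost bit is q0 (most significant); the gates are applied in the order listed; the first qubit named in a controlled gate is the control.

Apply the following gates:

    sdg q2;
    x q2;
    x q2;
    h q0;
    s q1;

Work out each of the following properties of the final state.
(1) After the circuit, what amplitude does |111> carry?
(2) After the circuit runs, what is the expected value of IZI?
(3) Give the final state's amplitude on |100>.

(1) |111> carries amplitude 0 in the final state.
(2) The observable IZI averages to 1.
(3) The final state's coefficient on |100> equals sqrt(2)/2.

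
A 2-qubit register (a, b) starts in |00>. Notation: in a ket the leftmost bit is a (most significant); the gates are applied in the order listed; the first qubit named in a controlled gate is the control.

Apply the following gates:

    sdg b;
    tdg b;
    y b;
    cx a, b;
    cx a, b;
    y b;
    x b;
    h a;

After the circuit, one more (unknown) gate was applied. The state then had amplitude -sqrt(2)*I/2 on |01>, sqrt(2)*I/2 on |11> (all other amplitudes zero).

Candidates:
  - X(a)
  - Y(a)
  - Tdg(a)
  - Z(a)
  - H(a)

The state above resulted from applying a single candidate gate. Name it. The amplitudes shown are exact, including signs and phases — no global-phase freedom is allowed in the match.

It was Y(a) that produced the state shown.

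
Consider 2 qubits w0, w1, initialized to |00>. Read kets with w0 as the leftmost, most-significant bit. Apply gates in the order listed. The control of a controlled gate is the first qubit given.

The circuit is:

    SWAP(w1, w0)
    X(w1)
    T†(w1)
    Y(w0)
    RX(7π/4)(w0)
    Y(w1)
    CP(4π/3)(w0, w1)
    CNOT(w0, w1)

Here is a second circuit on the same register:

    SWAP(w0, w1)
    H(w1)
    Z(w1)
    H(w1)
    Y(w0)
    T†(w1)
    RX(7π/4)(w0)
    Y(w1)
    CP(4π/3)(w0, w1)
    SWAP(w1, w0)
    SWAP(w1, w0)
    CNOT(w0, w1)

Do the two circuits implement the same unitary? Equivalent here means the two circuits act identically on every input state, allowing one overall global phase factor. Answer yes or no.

Yes — the two circuits implement the same unitary up to a global phase.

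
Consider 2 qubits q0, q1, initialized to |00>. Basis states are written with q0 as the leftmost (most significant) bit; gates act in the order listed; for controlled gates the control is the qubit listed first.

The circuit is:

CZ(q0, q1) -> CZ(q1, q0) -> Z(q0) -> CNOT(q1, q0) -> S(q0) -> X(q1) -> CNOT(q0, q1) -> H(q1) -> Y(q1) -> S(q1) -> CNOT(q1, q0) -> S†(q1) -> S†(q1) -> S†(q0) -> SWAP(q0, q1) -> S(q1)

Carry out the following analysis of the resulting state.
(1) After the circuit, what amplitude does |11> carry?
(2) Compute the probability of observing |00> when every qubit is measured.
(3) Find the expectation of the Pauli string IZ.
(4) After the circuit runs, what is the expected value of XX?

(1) The final state's coefficient on |11> equals sqrt(2)/2.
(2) A full measurement returns |00> with probability 1/2.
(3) The observable IZ averages to 0.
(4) The expectation value of XX is 0.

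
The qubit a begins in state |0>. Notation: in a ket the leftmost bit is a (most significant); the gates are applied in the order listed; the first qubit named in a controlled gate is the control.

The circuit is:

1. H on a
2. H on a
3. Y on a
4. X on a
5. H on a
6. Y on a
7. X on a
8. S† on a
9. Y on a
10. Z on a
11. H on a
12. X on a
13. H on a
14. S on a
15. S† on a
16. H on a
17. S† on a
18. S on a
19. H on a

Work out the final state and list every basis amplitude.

The final amplitudes are -sqrt(2)/2 on |0>, -sqrt(2)*I/2 on |1>.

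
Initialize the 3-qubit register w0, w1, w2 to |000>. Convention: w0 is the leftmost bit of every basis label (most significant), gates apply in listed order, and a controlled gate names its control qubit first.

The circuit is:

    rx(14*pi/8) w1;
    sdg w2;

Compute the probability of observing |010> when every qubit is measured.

Outcome |010> occurs with probability 1/2 - sqrt(2)/4.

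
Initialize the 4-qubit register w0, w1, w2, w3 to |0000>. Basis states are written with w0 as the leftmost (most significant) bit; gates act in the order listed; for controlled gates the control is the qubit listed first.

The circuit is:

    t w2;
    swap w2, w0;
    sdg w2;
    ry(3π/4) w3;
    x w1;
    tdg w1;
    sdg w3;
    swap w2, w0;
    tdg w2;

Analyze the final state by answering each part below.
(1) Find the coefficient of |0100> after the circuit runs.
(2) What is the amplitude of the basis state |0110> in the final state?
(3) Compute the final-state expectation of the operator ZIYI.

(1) |0100> carries amplitude -sqrt(2 - sqrt(2))*exp(3*I*pi/4)/2 in the final state.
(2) The amplitude on |0110> is 0.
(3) In the final state, ZIYI has expectation 0.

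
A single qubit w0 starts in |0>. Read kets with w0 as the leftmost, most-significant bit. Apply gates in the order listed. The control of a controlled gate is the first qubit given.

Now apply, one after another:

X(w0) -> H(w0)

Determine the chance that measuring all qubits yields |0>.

A full measurement returns |0> with probability 1/2.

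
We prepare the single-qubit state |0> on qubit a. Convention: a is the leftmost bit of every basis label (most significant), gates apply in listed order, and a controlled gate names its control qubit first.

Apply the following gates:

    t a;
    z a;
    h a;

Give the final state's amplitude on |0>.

|0> carries amplitude sqrt(2)/2 in the final state.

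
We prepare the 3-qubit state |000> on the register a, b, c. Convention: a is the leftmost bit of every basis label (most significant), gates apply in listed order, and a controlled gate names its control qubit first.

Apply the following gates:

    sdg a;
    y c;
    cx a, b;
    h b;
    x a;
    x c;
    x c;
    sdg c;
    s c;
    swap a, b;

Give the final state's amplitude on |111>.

|111> carries amplitude sqrt(2)*I/2 in the final state.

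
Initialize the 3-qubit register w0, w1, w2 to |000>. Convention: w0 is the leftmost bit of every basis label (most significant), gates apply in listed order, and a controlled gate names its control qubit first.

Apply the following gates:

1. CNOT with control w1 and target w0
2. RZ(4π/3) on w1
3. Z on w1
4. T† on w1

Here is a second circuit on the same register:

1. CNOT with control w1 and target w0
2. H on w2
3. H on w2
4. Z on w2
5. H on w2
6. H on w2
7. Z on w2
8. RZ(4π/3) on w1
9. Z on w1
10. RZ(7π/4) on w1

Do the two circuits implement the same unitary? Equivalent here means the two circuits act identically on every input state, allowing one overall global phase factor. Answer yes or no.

Yes: on every input state the two circuits agree up to one overall phase factor.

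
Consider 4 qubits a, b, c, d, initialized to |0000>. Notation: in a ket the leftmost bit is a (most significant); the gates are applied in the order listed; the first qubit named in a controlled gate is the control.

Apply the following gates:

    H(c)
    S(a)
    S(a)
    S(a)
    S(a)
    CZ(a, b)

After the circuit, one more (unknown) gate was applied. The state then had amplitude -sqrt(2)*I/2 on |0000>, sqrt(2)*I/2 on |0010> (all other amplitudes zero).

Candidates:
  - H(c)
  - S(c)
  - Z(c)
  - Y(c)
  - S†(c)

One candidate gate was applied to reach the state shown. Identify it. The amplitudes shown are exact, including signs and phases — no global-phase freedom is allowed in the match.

The applied gate was Y(c). Key observation: gates 2-5 undo each other exactly, leaving only the rest of the circuit to track.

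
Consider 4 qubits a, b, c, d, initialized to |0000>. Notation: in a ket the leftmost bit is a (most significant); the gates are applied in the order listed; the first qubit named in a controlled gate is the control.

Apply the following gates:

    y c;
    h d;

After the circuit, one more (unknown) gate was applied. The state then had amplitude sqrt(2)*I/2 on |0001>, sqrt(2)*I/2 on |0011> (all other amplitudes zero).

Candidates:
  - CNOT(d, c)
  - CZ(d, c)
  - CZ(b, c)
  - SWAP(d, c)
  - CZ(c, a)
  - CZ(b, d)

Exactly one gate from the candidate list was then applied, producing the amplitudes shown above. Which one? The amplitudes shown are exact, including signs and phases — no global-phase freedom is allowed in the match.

It was SWAP(d, c) that produced the state shown.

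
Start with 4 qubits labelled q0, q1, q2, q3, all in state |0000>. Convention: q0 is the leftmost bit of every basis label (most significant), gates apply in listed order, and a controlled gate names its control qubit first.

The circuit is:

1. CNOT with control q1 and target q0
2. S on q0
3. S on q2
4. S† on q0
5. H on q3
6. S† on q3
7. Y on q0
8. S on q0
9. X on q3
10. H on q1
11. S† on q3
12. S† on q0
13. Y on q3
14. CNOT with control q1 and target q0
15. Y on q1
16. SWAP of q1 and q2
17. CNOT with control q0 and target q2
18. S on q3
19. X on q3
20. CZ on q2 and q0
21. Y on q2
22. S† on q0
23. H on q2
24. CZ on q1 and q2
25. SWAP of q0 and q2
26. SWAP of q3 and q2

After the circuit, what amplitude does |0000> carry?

|0000> carries amplitude -sqrt(2)/4 in the final state.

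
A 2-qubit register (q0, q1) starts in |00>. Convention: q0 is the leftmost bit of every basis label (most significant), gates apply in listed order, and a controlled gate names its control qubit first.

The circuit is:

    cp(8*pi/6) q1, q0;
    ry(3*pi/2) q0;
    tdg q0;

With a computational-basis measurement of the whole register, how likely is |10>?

The probability of measuring |10> is 1/2.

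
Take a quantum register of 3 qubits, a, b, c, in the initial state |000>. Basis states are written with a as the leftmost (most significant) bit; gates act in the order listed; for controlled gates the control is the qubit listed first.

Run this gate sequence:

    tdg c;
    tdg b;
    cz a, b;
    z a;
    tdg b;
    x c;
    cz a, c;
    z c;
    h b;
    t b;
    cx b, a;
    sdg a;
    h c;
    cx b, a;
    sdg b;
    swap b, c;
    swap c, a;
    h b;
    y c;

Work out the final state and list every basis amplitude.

After the circuit, the state carries amplitude -sqrt(2)*I/2 on |011>, sqrt(2)*exp(3*I*pi/4)/2 on |111>, and 0 on every other basis state.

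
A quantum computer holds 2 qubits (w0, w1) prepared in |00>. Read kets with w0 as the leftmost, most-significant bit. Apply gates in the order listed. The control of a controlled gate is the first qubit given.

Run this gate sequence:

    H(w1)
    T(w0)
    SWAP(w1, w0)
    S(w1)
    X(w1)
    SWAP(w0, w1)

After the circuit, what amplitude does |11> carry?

|11> carries amplitude sqrt(2)/2 in the final state.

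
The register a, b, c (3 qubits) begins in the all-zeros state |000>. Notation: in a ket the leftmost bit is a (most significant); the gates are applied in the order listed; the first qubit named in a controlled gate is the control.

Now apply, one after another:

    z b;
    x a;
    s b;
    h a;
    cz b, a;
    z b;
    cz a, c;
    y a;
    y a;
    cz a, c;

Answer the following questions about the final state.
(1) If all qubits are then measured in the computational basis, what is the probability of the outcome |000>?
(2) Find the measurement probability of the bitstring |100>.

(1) The probability of measuring |000> is 1/2.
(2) Outcome |100> occurs with probability 1/2.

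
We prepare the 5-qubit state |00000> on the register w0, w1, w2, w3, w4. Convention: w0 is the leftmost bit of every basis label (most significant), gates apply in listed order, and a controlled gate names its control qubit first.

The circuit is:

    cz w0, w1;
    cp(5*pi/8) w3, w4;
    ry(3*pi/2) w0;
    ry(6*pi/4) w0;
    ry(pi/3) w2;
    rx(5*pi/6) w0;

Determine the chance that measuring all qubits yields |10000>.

The probability of measuring |10000> is 3/8 - 3*sqrt(3)/16.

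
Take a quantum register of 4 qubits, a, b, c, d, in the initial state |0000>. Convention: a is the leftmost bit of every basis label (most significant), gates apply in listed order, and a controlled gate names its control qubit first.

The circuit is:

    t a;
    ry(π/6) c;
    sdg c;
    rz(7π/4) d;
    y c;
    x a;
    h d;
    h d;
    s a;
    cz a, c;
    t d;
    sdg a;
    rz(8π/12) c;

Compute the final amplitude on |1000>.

The amplitude on |1000> is (-sqrt(6) + sqrt(2))*exp(19*I*pi/24)/4.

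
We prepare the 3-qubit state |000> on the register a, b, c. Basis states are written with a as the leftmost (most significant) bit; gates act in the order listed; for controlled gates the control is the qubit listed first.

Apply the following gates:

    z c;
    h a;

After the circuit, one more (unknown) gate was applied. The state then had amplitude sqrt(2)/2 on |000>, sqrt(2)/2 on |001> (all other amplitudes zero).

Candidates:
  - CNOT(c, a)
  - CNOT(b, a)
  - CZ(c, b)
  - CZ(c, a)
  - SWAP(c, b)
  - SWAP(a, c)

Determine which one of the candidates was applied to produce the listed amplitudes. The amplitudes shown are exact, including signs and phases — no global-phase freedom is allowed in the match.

The applied gate was SWAP(a, c).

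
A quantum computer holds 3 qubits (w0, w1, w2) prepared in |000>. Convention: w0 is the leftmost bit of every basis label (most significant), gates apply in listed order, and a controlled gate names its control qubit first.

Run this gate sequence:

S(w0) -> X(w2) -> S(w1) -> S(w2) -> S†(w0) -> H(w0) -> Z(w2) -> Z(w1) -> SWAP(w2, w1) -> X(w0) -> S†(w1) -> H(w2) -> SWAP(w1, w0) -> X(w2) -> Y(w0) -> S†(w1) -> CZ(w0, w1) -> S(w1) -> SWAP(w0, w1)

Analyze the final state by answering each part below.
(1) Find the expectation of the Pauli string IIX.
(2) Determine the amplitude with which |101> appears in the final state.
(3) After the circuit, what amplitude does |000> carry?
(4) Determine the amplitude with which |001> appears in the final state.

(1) The observable IIX averages to 1.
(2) The final state's coefficient on |101> equals I/2.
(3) The final state's coefficient on |000> equals I/2.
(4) The amplitude on |001> is I/2.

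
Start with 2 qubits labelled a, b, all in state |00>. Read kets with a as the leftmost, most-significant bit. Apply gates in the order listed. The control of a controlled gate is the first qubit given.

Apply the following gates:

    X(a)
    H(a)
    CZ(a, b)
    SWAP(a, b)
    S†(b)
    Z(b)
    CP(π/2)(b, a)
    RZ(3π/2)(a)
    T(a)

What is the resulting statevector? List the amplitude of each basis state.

The resulting statevector has amplitude -sqrt(2)*exp(I*pi/4)/2 on |00>, sqrt(2)*exp(3*I*pi/4)/2 on |01>, 0 on |10>, 0 on |11>.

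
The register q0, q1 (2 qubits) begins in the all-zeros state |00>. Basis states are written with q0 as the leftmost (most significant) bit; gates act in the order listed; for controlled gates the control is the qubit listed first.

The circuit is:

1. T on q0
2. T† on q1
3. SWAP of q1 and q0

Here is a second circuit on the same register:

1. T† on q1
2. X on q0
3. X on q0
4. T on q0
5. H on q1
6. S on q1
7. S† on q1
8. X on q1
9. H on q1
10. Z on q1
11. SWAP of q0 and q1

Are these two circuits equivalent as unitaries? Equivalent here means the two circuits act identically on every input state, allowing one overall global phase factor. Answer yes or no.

Yes — the two circuits implement the same unitary up to a global phase.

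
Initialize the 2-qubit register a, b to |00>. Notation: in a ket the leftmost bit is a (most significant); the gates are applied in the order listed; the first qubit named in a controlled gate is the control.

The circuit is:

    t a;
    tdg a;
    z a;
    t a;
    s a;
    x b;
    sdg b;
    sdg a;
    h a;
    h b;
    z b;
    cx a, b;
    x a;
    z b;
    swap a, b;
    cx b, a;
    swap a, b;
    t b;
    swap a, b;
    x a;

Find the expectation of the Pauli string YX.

The observable YX averages to -sqrt(2)/2.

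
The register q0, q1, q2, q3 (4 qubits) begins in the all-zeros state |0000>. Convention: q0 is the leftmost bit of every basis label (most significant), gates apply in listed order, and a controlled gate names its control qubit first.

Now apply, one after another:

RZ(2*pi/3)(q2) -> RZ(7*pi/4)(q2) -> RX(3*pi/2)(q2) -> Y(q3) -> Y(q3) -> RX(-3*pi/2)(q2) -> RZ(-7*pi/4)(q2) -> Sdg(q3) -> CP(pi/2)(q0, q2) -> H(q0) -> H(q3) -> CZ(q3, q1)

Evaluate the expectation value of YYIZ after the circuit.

The expectation value of YYIZ is 0. Key observation: the block from step 2 through step 7 cancels to the identity and can be dropped.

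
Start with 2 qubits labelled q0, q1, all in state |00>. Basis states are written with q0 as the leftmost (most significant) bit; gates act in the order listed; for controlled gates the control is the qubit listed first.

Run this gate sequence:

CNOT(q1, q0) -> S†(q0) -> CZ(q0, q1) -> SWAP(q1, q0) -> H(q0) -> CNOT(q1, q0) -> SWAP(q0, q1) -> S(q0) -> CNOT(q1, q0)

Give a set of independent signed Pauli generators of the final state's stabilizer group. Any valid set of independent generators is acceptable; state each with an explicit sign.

One valid set of independent stabilizer generators is +XX, +ZZ (any independent generating set of the same group is equally correct).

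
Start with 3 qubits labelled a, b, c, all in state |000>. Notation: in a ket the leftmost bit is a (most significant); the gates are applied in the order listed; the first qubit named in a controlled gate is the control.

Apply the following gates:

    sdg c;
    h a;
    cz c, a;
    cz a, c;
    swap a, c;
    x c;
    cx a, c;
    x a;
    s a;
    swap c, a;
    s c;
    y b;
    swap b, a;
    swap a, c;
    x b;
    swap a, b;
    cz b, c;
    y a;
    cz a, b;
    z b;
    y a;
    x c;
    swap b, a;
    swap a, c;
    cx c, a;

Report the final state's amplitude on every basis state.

The final amplitudes are sqrt(2)*I/2 on |101>, -sqrt(2)*I/2 on |111>, and 0 on every other basis state.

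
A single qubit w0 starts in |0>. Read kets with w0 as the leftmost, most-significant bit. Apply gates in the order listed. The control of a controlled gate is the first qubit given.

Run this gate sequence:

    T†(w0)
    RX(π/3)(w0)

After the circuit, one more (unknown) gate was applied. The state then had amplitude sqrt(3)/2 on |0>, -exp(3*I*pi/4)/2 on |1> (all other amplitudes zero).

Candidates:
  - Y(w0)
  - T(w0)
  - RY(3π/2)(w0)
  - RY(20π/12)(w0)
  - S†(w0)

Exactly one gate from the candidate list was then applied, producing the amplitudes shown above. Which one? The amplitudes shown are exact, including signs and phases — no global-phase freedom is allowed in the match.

It was T(w0) that produced the state shown.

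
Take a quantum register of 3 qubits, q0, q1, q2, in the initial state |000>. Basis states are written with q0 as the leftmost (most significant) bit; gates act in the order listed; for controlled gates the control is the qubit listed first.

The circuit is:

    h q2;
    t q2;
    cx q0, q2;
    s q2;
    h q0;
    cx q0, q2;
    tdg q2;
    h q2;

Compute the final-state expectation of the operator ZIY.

The observable ZIY averages to -1/2.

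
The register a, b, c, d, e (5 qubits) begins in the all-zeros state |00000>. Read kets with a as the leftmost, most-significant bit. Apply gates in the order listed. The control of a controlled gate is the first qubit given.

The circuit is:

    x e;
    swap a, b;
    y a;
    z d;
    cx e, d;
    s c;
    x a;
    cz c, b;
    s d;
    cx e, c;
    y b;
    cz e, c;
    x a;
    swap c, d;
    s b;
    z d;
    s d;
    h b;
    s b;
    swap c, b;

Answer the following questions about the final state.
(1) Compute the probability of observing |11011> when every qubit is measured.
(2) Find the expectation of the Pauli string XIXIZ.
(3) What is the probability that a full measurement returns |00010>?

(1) A full measurement returns |11011> with probability 1/2.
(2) The expectation value of XIXIZ is 0.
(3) The probability of measuring |00010> is 0.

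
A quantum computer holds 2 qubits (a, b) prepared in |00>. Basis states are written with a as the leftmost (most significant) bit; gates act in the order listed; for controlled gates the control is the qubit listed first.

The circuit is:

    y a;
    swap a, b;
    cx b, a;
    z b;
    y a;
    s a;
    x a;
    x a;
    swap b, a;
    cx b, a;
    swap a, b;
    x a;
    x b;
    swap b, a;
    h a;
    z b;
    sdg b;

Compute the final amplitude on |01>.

|01> carries amplitude -sqrt(2)*I/2 in the final state. Key observation: gates 7-8 undo each other exactly, leaving only the rest of the circuit to track.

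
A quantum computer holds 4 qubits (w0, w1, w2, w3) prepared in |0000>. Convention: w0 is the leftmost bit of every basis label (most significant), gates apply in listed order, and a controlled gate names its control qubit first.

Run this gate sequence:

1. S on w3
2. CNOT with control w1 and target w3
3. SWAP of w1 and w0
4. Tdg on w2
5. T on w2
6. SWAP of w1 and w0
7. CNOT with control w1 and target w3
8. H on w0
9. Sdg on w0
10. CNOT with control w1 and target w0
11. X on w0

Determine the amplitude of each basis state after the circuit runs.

The resulting statevector has amplitude -sqrt(2)*I/2 on |0000>, sqrt(2)/2 on |1000>, and 0 on every other basis state. Key observation: gates 2-7 undo each other exactly, leaving only the rest of the circuit to track.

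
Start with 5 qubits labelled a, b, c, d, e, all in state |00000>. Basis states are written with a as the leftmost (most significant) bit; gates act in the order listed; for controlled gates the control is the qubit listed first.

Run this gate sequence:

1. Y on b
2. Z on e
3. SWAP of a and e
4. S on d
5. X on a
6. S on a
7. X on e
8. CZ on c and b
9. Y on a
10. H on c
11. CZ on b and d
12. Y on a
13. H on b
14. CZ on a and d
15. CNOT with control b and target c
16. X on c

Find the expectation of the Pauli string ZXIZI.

The observable ZXIZI averages to 1.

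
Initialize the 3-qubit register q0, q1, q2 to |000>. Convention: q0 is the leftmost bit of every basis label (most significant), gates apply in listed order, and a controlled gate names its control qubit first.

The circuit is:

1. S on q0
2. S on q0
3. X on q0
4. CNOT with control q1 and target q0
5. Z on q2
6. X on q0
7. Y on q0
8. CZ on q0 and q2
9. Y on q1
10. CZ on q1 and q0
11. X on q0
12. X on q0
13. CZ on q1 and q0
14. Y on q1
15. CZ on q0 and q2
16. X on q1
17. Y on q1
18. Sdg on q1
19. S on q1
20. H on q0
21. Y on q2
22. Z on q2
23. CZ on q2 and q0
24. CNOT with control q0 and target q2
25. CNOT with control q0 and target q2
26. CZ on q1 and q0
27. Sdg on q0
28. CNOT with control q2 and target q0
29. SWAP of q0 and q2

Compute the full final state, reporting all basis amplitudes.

The resulting statevector has amplitude -sqrt(2)/2 on |100>, -sqrt(2)*I/2 on |101>, and 0 on every other basis state. Key observation: the block from step 8 through step 15 cancels to the identity and can be dropped.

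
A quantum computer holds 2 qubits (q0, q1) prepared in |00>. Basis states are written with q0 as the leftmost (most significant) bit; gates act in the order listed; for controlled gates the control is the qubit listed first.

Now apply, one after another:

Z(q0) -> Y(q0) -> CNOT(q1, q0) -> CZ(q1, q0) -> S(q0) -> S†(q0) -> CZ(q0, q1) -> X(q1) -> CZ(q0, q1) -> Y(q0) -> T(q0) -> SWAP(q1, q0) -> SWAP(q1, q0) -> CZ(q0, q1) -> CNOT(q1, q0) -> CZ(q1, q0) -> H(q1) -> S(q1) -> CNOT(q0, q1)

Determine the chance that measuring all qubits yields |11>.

A full measurement returns |11> with probability 1/2.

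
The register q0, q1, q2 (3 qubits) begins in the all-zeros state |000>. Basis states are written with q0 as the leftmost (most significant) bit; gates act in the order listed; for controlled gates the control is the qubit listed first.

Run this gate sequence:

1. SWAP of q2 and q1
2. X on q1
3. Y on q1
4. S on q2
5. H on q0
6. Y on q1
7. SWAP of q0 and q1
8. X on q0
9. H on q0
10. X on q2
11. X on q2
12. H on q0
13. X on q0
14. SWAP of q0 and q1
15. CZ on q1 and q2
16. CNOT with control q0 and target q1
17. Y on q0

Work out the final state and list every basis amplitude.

After the circuit, the state carries amplitude -sqrt(2)*I/2 on |000>, sqrt(2)*I/2 on |110>, and 0 on every other basis state. Key observation: steps 7-14 multiply out to the identity, so the circuit reduces to the remaining gates.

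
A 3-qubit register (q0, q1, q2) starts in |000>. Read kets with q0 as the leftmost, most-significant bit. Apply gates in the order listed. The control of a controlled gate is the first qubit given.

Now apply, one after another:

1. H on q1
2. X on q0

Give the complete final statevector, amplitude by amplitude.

The resulting statevector has amplitude sqrt(2)/2 on |100>, sqrt(2)/2 on |110>, and 0 on every other basis state.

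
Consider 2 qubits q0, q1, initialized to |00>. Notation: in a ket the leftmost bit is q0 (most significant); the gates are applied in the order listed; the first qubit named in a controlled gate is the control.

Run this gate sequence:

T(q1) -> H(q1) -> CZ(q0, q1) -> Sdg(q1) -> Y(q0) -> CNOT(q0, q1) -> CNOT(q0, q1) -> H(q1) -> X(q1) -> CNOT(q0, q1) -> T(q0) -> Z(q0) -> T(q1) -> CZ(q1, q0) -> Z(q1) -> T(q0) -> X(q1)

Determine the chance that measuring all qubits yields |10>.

Outcome |10> occurs with probability 1/2.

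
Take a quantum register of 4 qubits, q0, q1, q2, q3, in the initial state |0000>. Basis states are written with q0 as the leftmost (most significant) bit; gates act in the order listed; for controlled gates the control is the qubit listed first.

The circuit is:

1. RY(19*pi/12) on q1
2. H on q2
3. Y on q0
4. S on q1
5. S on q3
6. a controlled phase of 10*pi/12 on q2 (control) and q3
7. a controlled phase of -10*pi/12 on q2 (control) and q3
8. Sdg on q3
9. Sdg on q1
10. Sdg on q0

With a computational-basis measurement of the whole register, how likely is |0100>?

A full measurement returns |0100> with probability 0. Key observation: the block from step 4 through step 9 cancels to the identity and can be dropped.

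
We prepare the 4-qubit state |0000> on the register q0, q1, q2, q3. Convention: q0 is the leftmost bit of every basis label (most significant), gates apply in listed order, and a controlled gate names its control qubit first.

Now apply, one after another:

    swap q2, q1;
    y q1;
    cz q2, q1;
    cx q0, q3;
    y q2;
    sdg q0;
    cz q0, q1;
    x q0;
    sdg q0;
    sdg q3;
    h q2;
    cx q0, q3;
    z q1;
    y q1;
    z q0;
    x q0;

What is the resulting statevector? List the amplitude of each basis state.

The resulting statevector has amplitude sqrt(2)/2 on |0001>, -sqrt(2)/2 on |0011>, and 0 on every other basis state.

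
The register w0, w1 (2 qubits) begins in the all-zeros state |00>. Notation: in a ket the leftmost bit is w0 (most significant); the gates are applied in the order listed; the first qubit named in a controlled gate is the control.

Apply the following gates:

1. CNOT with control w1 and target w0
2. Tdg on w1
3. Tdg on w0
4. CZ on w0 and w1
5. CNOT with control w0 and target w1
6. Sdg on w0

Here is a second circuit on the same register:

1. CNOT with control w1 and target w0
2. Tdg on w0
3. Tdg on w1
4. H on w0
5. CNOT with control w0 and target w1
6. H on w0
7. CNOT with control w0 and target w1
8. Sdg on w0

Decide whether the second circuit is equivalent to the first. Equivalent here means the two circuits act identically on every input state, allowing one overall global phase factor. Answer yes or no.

No — the two circuits implement different unitaries, even allowing a global phase.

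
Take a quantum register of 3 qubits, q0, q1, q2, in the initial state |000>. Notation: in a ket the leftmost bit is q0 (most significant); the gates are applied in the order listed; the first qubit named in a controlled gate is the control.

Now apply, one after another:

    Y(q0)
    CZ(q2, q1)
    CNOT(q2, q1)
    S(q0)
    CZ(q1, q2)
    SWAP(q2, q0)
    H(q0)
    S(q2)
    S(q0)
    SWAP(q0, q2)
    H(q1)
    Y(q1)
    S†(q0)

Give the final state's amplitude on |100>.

|100> carries amplitude I/2 in the final state.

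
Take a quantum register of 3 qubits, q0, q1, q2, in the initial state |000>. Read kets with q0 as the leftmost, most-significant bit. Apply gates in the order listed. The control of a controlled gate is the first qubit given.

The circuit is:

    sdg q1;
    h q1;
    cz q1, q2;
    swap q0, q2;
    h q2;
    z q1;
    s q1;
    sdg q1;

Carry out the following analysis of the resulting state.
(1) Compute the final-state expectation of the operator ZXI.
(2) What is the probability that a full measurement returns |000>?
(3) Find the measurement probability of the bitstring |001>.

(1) The expectation value of ZXI is -1. Key observation: steps 7-8 multiply out to the identity, so the circuit reduces to the remaining gates.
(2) A full measurement returns |000> with probability 1/4.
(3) Outcome |001> occurs with probability 1/4.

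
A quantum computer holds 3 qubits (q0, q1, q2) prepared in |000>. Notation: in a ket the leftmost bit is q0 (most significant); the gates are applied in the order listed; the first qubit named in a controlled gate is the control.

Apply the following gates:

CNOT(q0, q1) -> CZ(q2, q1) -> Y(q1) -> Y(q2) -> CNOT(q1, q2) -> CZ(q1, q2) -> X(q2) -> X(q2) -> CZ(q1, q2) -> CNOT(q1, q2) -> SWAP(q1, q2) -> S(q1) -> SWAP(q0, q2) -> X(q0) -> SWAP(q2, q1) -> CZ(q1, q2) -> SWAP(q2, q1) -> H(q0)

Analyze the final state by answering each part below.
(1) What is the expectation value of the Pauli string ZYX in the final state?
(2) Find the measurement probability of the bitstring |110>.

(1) The expectation value of ZYX is 0. Key observation: the block from step 5 through step 10 cancels to the identity and can be dropped.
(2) The probability of measuring |110> is 1/2.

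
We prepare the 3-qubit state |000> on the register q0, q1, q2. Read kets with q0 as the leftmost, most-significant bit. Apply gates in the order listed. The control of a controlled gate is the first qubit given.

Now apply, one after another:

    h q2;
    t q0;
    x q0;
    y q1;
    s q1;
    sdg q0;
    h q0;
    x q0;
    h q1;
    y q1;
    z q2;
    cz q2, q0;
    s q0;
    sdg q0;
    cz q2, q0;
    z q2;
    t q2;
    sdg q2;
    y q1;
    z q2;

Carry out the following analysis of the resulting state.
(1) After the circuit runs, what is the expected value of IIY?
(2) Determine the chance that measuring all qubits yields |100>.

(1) The expectation value of IIY is sqrt(2)/2.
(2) The probability of measuring |100> is 1/8.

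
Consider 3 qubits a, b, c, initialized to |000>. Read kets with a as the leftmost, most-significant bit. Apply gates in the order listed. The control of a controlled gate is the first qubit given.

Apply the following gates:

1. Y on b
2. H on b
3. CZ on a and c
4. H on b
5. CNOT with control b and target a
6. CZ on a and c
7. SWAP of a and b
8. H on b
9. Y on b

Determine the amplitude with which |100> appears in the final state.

The amplitude on |100> is -sqrt(2)/2.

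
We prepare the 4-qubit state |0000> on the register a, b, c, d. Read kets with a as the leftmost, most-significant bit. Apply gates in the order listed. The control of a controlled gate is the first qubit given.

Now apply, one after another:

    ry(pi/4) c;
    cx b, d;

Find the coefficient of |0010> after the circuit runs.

The final state's coefficient on |0010> equals sqrt(2 - sqrt(2))/2.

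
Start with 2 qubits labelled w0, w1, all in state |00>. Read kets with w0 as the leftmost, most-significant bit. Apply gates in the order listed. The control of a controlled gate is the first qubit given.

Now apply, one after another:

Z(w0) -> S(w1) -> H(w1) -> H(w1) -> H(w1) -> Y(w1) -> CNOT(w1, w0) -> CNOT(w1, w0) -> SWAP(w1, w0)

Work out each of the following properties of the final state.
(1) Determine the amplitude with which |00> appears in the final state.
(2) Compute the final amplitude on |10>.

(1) The amplitude on |00> is -sqrt(2)*I/2. Key observation: the block from step 3 through step 4 cancels to the identity and can be dropped.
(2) |10> carries amplitude sqrt(2)*I/2 in the final state.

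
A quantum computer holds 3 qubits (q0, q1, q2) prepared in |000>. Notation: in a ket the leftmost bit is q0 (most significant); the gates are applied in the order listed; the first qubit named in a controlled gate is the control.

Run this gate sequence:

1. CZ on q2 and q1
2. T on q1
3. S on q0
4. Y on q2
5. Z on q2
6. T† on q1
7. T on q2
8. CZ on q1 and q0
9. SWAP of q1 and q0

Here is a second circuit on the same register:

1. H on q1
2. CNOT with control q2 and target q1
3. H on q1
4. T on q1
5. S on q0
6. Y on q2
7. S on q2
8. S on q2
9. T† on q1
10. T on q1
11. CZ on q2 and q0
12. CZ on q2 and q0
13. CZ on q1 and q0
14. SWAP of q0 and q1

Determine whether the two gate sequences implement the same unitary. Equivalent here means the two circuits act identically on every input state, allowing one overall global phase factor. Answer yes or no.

No, they are not equivalent — no single phase factor reconciles the two unitaries.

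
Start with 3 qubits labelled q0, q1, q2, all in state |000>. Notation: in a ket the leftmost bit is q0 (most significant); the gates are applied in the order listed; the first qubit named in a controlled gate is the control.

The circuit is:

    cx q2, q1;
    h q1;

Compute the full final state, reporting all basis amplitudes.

The resulting statevector has amplitude sqrt(2)/2 on |000>, sqrt(2)/2 on |010>, and 0 on every other basis state.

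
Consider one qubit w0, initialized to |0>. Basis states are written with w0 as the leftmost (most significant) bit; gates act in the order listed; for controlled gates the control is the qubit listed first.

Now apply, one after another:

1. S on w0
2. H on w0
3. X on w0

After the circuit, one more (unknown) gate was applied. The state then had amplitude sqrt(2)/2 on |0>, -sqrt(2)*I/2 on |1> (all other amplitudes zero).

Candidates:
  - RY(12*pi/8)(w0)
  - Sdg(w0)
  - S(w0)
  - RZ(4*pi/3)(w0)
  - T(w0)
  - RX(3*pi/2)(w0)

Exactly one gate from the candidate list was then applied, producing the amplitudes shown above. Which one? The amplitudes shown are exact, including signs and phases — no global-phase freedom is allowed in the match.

The applied gate was Sdg(w0).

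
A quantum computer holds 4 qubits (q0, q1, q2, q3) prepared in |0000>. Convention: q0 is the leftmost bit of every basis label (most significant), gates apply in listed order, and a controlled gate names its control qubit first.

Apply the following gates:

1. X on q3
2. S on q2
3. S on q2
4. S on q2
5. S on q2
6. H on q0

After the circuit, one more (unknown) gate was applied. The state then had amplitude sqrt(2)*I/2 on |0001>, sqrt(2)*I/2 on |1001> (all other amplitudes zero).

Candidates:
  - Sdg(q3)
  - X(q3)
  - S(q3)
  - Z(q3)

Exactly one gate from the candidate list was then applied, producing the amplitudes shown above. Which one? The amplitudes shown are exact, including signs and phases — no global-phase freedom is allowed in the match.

It was S(q3) that produced the state shown. Key observation: steps 2-5 multiply out to the identity, so the circuit reduces to the remaining gates.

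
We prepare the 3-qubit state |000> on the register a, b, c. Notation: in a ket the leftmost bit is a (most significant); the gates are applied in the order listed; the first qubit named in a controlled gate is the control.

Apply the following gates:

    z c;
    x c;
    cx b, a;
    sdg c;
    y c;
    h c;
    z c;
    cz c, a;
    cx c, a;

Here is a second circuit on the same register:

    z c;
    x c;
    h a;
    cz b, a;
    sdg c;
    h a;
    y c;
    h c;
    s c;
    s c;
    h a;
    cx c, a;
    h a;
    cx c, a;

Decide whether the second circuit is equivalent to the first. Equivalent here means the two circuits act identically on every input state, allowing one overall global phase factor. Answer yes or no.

Yes: on every input state the two circuits agree up to one overall phase factor.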